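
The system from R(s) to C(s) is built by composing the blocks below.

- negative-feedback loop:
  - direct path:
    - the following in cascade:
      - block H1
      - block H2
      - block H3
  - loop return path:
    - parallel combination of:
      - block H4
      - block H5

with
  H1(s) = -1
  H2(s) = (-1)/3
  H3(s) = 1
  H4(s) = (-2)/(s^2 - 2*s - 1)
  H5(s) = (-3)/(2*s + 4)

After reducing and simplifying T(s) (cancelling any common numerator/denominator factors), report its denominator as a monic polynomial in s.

Answer: s^3 - s^2/2 - 14*s/3 - 17/6

Working:
Step 1. reduce the series chain H1, H2, H3, giving 1/3
Step 2. add H4, H5 (parallel), giving (-3*s^2 + 2*s - 5)/(2*s^3 - 10*s - 4)
Step 3. close the feedback loop around (H1*H2*H3), (H4+H5), giving (2*s^3 - 10*s - 4)/(6*s^3 - 3*s^2 - 28*s - 17)
The result of step 3 is T(s) in lowest terms. Its denominator has leading coefficient 6; dividing the denominator through by 6 makes it monic.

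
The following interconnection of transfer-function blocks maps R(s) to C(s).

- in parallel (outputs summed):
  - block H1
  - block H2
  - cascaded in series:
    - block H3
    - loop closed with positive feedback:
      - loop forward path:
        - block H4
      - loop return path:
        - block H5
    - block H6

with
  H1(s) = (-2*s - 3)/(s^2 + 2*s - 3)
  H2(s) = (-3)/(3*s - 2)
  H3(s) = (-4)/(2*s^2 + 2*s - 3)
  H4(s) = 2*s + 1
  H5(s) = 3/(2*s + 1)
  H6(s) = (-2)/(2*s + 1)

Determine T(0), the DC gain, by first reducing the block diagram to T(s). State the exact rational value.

First reduce the diagram to T(s).

Step 1: reduce the feedback loop with forward H4 and return H5 gives -s - 1/2
Step 2: combine H3, [H4/(1-H4*H5)], H6 in series gives (-4)/(2*s^2 + 2*s - 3)
Step 3: sum the parallel branches H1, H2, (H3*[H4/(1-H4*H5)]*H6) gives (-18*s^4 - 52*s^3 + 19*s^2 + 115*s - 69)/(6*s^5 + 14*s^4 - 27*s^3 - 26*s^2 + 51*s - 18)
The step-3 result is T(s). Setting s = 0: T(0) = -69/(-18) = 23/6.

Answer: 23/6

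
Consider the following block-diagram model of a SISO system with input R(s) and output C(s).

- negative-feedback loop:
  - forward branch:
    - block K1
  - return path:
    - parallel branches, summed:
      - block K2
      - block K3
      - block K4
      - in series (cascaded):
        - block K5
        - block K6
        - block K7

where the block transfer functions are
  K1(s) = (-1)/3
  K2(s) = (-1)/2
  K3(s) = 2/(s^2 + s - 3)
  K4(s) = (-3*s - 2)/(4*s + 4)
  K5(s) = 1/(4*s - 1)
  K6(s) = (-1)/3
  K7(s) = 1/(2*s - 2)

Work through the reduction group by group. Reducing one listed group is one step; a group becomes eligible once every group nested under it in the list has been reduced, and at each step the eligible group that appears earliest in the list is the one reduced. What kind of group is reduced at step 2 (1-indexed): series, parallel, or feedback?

The answer is parallel.

Reasoning:
[1] multiply K5, K6, K7 (series)
[2] combine K2, K3, K4, (K5*K6*K7) in parallel
[3] reduce the feedback loop with forward K1 and return (K2+K3+K4+(K5*K6*K7))
At step 2 the group reduced is parallel.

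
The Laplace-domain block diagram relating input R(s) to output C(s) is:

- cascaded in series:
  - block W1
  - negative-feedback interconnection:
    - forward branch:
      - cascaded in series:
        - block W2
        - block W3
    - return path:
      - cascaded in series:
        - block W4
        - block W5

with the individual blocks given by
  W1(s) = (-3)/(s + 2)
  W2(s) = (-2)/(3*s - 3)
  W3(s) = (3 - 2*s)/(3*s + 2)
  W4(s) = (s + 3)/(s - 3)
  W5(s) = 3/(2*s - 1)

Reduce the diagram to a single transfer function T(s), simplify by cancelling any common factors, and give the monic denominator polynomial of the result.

1. series reduction of W2, W3: (4*s - 6)/(9*s^2 - 3*s - 6)
2. cascade W4, W5: (3*s + 9)/(2*s^2 - 7*s + 3)
3. collapse the loop ((W2*W3) forward, (W4*W5) return): (8*s^3 - 40*s^2 + 54*s - 18)/(18*s^4 - 69*s^3 + 48*s^2 + 51*s - 72)
4. series reduction of W1, [(W2*W3)/(1+(W2*W3)*(W4*W5))]: (-8*s^3 + 40*s^2 - 54*s + 18)/(6*s^5 - 11*s^4 - 30*s^3 + 49*s^2 + 10*s - 48)
T(s) is the step-4 result (common factors already cancelled). Leading coefficient of the denominator: 6. Divide through by 6 for the monic polynomial.

Hence the answer: s^5 - 11*s^4/6 - 5*s^3 + 49*s^2/6 + 5*s/3 - 8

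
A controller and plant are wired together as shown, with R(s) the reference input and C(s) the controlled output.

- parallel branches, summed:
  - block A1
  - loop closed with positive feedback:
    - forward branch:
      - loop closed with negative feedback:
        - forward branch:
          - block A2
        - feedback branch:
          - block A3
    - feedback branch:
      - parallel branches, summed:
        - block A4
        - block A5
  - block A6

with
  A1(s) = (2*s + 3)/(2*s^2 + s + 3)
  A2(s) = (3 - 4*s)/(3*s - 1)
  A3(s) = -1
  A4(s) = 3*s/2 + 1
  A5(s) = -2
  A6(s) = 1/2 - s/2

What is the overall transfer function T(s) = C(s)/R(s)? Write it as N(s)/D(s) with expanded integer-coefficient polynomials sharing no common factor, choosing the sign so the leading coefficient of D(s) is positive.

Answer: (-24*s^5 + 18*s^4 - 7*s^3 + 108*s^2 - 67*s + 18)/(48*s^4 + 12*s^3 + 58*s^2 - 22*s - 12)

Working:
Step 1 - apply the feedback formula to A2, A3 gives (3 - 4*s)/(7*s - 4)
Step 2 - add A4, A5 (parallel) gives 3*s/2 - 1
Step 3 - feedback reduction of [A2/(1+A2*A3)], (A4+A5) gives (6 - 8*s)/(12*s^2 - 3*s - 2)
Step 4 - add A1, [[A2/(1+A2*A3)]/(1-[A2/(1+A2*A3)]*(A4+A5))], A6 (parallel), giving the overall T(s)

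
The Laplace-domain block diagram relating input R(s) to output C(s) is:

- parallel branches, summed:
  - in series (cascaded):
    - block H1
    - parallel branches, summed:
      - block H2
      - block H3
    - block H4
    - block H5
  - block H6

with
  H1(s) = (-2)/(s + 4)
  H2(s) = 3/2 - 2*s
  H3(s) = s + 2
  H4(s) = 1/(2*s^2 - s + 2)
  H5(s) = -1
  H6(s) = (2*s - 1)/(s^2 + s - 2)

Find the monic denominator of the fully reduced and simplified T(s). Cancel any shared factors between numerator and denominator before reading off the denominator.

Answer: s^5 + 9*s^4/2 + s^3/2 - 4*s^2 + 6*s - 8

Working:
Step 1 - reduce the parallel group H2, H3 -> 7/2 - s
Step 2 - reduce the series chain H1, (H2+H3), H4, H5 -> (7 - 2*s)/(2*s^3 + 7*s^2 - 2*s + 8)
Step 3 - reduce the parallel group (H1*(H2+H3)*H4*H5), H6 -> (4*s^4 + 10*s^3 - 6*s^2 + 29*s - 22)/(2*s^5 + 9*s^4 + s^3 - 8*s^2 + 12*s - 16)
That last expression is T(s), already simplified. Scaling its denominator by 1/2 (the reciprocal of the leading coefficient) yields the monic denominator.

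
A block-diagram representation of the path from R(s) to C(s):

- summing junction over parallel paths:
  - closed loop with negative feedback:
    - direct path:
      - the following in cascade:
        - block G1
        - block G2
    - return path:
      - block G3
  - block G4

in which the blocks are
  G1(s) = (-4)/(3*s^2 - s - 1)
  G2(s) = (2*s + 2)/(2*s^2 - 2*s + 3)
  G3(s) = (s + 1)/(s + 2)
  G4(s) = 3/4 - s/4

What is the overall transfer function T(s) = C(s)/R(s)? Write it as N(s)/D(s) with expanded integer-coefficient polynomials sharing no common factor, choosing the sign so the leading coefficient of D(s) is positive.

[1] series reduction of G1, G2 gives (-8*s - 8)/(6*s^4 - 8*s^3 + 9*s^2 - s - 3)
[2] close the feedback loop around (G1*G2), G3 gives (-8*s^2 - 24*s - 16)/(6*s^5 + 4*s^4 - 7*s^3 + 9*s^2 - 21*s - 14)
[3] sum the parallel branches [(G1*G2)/(1+(G1*G2)*G3)], G4; the result is T(s) itself (integer coefficients, no common factor, positive leading denominator coefficient)

Answer: (-6*s^6 + 14*s^5 + 19*s^4 - 30*s^3 + 16*s^2 - 145*s - 106)/(24*s^5 + 16*s^4 - 28*s^3 + 36*s^2 - 84*s - 56)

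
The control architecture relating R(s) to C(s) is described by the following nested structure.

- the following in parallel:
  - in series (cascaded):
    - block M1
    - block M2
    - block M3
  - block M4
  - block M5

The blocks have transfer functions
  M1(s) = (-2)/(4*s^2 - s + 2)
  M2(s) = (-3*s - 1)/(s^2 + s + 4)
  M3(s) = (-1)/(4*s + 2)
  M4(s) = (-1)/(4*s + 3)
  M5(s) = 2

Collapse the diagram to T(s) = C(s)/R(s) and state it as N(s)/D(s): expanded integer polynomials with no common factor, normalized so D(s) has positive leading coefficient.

Reducing step by step:

Step 1 - multiply M1, M2, M3 (series); result (-3*s - 1)/(8*s^5 + 10*s^4 + 37*s^3 + 13*s^2 + 14*s + 8)
Step 2 - add (M1*M2*M3), M4, M5 (parallel): this yields T(s), and no further normalization is needed

Answer: (64*s^6 + 120*s^5 + 346*s^4 + 289*s^3 + 165*s^2 + 121*s + 37)/(32*s^6 + 64*s^5 + 178*s^4 + 163*s^3 + 95*s^2 + 74*s + 24)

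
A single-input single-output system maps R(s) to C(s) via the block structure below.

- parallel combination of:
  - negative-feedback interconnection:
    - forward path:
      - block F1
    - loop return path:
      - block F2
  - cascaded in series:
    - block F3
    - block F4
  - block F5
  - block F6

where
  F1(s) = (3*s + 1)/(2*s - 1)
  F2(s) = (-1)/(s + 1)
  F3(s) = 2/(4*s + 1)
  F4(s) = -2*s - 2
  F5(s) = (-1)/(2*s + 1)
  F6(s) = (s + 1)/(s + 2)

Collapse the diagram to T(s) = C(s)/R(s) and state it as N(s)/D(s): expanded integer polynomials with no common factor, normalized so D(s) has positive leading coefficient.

Answer: (24*s^5 + 62*s^4 + 111*s^3 + 158*s^2 + 99*s + 20)/(16*s^5 + 28*s^4 - 34*s^3 - 66*s^2 - 30*s - 4)

Working:
Step 1. collapse the loop (F1 forward, F2 return) = (3*s^2 + 4*s + 1)/(2*s^2 - 2*s - 2)
Step 2. multiply F3, F4 (series) = (-4*s - 4)/(4*s + 1)
Step 3. add [F1/(1+F1*F2)], (F3*F4), F5, F6 (parallel); the result is T(s) itself (integer coefficients, no common factor, positive leading denominator coefficient)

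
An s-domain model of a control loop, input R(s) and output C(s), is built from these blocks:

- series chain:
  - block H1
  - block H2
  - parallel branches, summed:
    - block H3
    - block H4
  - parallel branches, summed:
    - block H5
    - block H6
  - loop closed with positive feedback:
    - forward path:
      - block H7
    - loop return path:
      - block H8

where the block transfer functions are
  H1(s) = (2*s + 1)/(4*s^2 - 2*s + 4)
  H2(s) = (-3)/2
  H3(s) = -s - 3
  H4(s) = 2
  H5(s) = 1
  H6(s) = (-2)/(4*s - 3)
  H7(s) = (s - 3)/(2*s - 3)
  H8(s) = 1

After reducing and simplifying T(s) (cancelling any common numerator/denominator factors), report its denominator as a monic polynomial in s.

Step 1: reduce the parallel group H3, H4: -s - 1
Step 2: sum the parallel branches H5, H6: (4*s - 5)/(4*s - 3)
Step 3: close the feedback loop around H7, H8: (s - 3)/s
Step 4: reduce the series chain H1, H2, (H3+H4), (H5+H6), [H7/(1-H7*H8)]: (24*s^4 - 66*s^3 - 51*s^2 + 84*s + 45)/(32*s^4 - 40*s^3 + 44*s^2 - 24*s)
The result of step 4 is T(s) in lowest terms. Its denominator has leading coefficient 32; dividing the denominator through by 32 makes it monic.

Answer: s^4 - 5*s^3/4 + 11*s^2/8 - 3*s/4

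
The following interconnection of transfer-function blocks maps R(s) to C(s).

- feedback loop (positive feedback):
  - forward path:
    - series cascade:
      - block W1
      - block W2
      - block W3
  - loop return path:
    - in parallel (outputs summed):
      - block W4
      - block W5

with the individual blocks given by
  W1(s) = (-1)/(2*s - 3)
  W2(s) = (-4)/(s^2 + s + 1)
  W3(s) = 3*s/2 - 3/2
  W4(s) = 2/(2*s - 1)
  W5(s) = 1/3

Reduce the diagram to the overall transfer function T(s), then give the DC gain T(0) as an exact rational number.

Reducing step by step:

(1) reduce the series chain W1, W2, W3, giving (6*s - 6)/(2*s^3 - s^2 - s - 3)
(2) reduce the parallel group W4, W5, giving (2*s + 5)/(6*s - 3)
(3) apply the feedback formula to (W1*W2*W3), (W4+W5), giving (12*s^2 - 18*s + 6)/(4*s^4 - 4*s^3 - 5*s^2 - 11*s + 13)
The step-3 result is T(s). Setting s = 0: T(0) = 6/13.

Answer: 6/13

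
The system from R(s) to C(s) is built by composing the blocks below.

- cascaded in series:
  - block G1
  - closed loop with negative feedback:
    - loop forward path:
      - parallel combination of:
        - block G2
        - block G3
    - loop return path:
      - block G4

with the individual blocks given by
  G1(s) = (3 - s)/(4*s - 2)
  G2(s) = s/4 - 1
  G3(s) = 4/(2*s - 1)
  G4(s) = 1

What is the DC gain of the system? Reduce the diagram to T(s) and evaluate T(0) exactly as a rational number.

Answer: -15/8

Working:
Step 1: parallel reduction of G2, G3 = (2*s^2 - 9*s + 20)/(8*s - 4)
Step 2: reduce the feedback loop with forward (G2+G3) and return G4 = (2*s^2 - 9*s + 20)/(2*s^2 - s + 16)
Step 3: series reduction of G1, [(G2+G3)/(1+(G2+G3)*G4)] = (-2*s^3 + 15*s^2 - 47*s + 60)/(8*s^3 - 8*s^2 + 66*s - 32)
DC gain: substitute s = 0 into T(s) from step 3: T(0) = 60/(-32) = -15/8.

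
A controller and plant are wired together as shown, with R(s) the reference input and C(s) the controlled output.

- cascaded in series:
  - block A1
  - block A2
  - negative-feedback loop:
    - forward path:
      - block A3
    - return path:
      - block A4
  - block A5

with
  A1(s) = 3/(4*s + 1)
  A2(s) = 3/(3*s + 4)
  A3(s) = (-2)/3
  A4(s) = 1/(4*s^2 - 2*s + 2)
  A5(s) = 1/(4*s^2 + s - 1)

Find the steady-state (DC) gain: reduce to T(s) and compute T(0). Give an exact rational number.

Reducing step by step:

(1) apply the feedback formula to A3, A4 -> (-4*s^2 + 2*s - 2)/(6*s^2 - 3*s + 2)
(2) multiply A1, A2, [A3/(1+A3*A4)], A5 (series) -> (-36*s^2 + 18*s - 18)/(288*s^6 + 384*s^5 - 30*s^4 + 17*s^3 + 67*s^2 - 18*s - 8)
The step-2 result is T(s). Setting s = 0: T(0) = -18/(-8) = 9/4.

Answer: 9/4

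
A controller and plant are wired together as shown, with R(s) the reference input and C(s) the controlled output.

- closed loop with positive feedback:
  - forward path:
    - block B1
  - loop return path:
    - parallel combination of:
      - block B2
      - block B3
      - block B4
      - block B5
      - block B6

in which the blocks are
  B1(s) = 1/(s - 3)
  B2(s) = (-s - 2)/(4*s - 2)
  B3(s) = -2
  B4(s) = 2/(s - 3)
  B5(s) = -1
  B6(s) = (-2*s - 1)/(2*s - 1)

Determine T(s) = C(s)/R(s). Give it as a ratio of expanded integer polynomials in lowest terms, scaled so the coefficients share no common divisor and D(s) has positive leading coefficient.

First reduce the diagram to T(s).

(1) reduce the parallel group B2, B3, B4, B5, B6 = (-17*s^2 + 61*s - 10)/(4*s^2 - 14*s + 6)
(2) collapse the loop (B1 forward, (B2+B3+B4+B5+B6) return): this yields T(s), and no further normalization is needed

Answer: (4*s^2 - 14*s + 6)/(4*s^3 - 9*s^2 - 13*s - 8)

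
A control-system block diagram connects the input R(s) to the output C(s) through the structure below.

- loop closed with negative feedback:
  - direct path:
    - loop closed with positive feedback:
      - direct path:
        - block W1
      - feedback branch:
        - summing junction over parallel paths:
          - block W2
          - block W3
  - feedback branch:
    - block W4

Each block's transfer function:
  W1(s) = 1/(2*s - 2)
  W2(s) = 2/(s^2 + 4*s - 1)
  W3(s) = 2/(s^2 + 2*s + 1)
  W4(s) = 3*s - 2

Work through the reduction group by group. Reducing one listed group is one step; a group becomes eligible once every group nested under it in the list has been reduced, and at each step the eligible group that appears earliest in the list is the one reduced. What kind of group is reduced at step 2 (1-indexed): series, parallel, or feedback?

Step 1. combine W2, W3 in parallel
Step 2. apply the feedback formula to W1, (W2+W3)
Step 3. close the feedback loop around [W1/(1-W1*(W2+W3))], W4
At step 2 the group reduced is feedback.

Answer: feedback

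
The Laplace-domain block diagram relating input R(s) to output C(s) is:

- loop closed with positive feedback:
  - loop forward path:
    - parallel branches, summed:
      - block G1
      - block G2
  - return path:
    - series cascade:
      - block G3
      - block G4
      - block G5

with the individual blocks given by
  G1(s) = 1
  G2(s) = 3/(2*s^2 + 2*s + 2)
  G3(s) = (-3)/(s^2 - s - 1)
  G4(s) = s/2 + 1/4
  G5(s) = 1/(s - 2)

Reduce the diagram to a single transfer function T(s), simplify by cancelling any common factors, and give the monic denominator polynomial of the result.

Step 1 - add G1, G2 (parallel): (2*s^2 + 2*s + 5)/(2*s^2 + 2*s + 2)
Step 2 - multiply G3, G4, G5 (series): (-6*s - 3)/(4*s^3 - 12*s^2 + 4*s + 8)
Step 3 - apply the feedback formula to (G1+G2), (G3*G4*G5): (8*s^5 - 16*s^4 + 4*s^3 - 36*s^2 + 36*s + 40)/(8*s^5 - 16*s^4 + 4*s^3 + 18*s^2 + 60*s + 31)
That last expression is T(s), already simplified. Scaling its denominator by 1/8 (the reciprocal of the leading coefficient) yields the monic denominator.

Answer: s^5 - 2*s^4 + s^3/2 + 9*s^2/4 + 15*s/2 + 31/8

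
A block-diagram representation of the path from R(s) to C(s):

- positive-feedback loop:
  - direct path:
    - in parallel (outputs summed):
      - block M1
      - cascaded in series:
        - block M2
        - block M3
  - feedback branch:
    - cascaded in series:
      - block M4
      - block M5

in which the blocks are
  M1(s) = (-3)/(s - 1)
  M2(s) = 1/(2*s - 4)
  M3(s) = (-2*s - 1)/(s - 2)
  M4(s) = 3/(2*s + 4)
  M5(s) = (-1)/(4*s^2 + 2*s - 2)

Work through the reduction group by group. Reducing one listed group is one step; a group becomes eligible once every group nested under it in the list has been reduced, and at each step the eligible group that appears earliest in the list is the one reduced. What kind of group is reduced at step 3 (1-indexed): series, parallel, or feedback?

(1) reduce the series chain M2, M3
(2) add M1, (M2*M3) (parallel)
(3) combine M4, M5 in series
(4) feedback reduction of (M1+(M2*M3)), (M4*M5)
So the answer for step 3 is series.

Hence the answer: series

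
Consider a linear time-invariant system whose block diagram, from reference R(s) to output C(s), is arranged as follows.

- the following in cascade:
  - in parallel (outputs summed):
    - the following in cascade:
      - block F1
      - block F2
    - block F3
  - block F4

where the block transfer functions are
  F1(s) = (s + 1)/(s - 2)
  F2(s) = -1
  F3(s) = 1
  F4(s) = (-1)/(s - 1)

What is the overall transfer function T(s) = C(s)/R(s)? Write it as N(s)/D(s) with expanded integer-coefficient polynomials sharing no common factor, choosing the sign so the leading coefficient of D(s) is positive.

Step 1: combine F1, F2 in series gives (-s - 1)/(s - 2)
Step 2: add (F1*F2), F3 (parallel) gives (-3)/(s - 2)
Step 3: reduce the series chain ((F1*F2)+F3), F4; the result is T(s) itself (integer coefficients, no common factor, positive leading denominator coefficient)

Final answer: 3/(s^2 - 3*s + 2)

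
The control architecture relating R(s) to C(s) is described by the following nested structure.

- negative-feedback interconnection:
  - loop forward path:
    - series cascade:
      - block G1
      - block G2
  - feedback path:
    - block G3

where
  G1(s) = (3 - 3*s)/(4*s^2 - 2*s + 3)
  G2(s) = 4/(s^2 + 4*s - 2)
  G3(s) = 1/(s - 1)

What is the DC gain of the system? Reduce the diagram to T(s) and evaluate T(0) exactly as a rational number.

(1) combine G1, G2 in series = (12 - 12*s)/(4*s^4 + 14*s^3 - 13*s^2 + 16*s - 6)
(2) apply the feedback formula to (G1*G2), G3 = (12 - 12*s)/(4*s^4 + 14*s^3 - 13*s^2 + 16*s - 18)
Step 2 gives the overall T(s). Then T(0) = 12/(-18) = -2/3.

Therefore the answer is -2/3.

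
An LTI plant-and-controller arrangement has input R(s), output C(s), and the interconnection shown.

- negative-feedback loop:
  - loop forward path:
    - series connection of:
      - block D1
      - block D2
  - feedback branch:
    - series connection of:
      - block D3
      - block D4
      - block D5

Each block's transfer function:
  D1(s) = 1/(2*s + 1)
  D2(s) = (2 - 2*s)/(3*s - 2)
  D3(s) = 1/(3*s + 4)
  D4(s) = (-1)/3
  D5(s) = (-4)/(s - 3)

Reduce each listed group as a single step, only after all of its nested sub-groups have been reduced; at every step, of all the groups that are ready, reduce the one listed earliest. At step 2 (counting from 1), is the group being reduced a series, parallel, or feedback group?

Answer: series

Working:
Step 1: reduce the series chain D1, D2
Step 2: combine D3, D4, D5 in series
Step 3: reduce the feedback loop with forward (D1*D2) and return (D3*D4*D5)
So the answer for step 2 is series.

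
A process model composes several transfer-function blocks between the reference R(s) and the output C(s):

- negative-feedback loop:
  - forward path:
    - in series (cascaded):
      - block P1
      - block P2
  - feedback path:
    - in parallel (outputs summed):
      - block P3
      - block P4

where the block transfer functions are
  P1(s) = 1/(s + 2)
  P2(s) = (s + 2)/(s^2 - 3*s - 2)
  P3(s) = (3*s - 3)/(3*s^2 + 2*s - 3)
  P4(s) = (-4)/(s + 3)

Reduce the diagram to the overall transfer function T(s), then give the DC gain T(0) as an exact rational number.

Answer: -3/7

Working:
1. reduce the series chain P1, P2 = 1/(s^2 - 3*s - 2)
2. reduce the parallel group P3, P4 = (-9*s^2 - 2*s + 3)/(3*s^3 + 11*s^2 + 3*s - 9)
3. reduce the feedback loop with forward (P1*P2) and return (P3+P4) = (3*s^3 + 11*s^2 + 3*s - 9)/(3*s^5 + 2*s^4 - 36*s^3 - 49*s^2 + 19*s + 21)
Evaluating the step-3 result (the overall T(s)) at s = 0 gives T(0) = -9/21 = -3/7.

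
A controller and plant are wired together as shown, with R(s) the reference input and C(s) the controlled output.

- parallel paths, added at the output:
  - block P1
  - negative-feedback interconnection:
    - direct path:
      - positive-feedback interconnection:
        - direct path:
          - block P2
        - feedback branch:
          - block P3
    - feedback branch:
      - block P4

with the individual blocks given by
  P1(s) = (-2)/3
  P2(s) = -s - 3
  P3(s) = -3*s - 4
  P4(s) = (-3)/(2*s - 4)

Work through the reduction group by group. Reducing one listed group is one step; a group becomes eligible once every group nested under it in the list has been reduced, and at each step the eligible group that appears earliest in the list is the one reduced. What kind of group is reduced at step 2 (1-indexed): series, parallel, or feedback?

The answer is feedback.

Reasoning:
Step 1. close the feedback loop around P2, P3
Step 2. reduce the feedback loop with forward [P2/(1-P2*P3)] and return P4
Step 3. combine P1, [[P2/(1-P2*P3)]/(1+[P2/(1-P2*P3)]*P4)] in parallel
Step 2 collapses a feedback group.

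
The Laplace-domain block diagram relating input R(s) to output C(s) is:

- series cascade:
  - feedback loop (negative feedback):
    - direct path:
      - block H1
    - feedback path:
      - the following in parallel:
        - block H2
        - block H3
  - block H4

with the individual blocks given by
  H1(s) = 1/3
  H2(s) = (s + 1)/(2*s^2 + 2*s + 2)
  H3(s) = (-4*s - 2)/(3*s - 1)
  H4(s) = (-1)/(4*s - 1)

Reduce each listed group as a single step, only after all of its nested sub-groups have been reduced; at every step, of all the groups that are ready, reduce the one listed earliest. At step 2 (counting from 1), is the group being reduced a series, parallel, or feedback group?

The answer is feedback.

Reasoning:
Step 1. reduce the parallel group H2, H3
Step 2. collapse the loop (H1 forward, (H2+H3) return)
Step 3. cascade [H1/(1+H1*(H2+H3))], H4
At step 2 the group reduced is feedback.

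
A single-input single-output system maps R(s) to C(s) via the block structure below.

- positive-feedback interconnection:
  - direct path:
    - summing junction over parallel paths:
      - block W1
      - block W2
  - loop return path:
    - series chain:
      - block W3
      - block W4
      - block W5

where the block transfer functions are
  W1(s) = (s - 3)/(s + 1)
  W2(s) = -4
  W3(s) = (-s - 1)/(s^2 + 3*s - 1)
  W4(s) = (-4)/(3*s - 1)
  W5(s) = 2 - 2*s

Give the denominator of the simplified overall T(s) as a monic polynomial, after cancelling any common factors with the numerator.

Step 1. combine W1, W2 in parallel: (-3*s - 7)/(s + 1)
Step 2. series reduction of W3, W4, W5: (8 - 8*s^2)/(3*s^3 + 8*s^2 - 6*s + 1)
Step 3. collapse the loop ((W1+W2) forward, (W3*W4*W5) return): (-9*s^4 - 45*s^3 - 38*s^2 + 39*s - 7)/(3*s^4 - 13*s^3 - 54*s^2 + 19*s + 57)
T(s) is the step-3 result (common factors already cancelled). Leading coefficient of the denominator: 3. Divide through by 3 for the monic polynomial.

Answer: s^4 - 13*s^3/3 - 18*s^2 + 19*s/3 + 19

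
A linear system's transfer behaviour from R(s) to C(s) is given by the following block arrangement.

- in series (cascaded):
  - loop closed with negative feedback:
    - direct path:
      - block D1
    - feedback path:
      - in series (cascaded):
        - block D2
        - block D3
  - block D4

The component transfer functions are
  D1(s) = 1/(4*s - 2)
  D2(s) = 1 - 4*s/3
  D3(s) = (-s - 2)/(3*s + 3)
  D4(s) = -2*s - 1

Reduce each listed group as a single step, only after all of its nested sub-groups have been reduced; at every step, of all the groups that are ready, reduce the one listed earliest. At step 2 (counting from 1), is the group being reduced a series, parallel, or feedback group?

(1) combine D2, D3 in series
(2) collapse the loop (D1 forward, (D2*D3) return)
(3) reduce the series chain [D1/(1+D1*(D2*D3))], D4
At step 2 the group reduced is feedback.

Answer: feedback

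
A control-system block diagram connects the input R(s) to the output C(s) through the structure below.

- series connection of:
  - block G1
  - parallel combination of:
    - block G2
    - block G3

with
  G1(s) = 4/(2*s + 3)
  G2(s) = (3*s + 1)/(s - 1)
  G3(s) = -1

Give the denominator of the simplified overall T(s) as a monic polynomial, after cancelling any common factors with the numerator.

[1] reduce the parallel group G2, G3, giving (2*s + 2)/(s - 1)
[2] cascade G1, (G2+G3), giving (8*s + 8)/(2*s^2 + s - 3)
T(s) is the step-2 result (common factors already cancelled). Leading coefficient of the denominator: 2. Divide through by 2 for the monic polynomial.

Answer: s^2 + s/2 - 3/2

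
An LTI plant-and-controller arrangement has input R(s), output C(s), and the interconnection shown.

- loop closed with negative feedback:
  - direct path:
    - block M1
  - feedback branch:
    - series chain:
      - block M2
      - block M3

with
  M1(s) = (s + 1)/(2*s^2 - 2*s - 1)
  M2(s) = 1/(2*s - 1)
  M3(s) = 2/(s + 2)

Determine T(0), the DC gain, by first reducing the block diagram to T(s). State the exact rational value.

1. combine M2, M3 in series -> 2/(2*s^2 + 3*s - 2)
2. apply the feedback formula to M1, (M2*M3) -> (2*s^3 + 5*s^2 + s - 2)/(4*s^4 + 2*s^3 - 12*s^2 + 3*s + 4)
That last expression is T(s); at s = 0 only the constant terms survive, so T(0) = -2/4 = -1/2.

Final answer: -1/2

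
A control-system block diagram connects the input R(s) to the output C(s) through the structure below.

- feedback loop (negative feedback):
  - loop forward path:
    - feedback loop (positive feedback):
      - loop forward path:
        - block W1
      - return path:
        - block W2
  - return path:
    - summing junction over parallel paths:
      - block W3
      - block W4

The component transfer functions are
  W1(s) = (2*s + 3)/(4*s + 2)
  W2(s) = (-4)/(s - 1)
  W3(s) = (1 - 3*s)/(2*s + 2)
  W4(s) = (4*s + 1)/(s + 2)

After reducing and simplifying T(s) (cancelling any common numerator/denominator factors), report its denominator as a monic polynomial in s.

Answer: s^4 + 17*s^3/6 + 35*s^2/9 + 73*s/18 + 14/9

Working:
(1) reduce the feedback loop with forward W1 and return W2; result (2*s^2 + s - 3)/(4*s^2 + 6*s + 10)
(2) parallel reduction of W3, W4; result (5*s^2 + 5*s + 4)/(2*s^2 + 6*s + 4)
(3) apply the feedback formula to [W1/(1-W1*W2)], (W3+W4); result (4*s^4 + 14*s^3 + 8*s^2 - 14*s - 12)/(18*s^4 + 51*s^3 + 70*s^2 + 73*s + 28)
The result of step 3 is T(s) in lowest terms. Its denominator has leading coefficient 18; dividing the denominator through by 18 makes it monic.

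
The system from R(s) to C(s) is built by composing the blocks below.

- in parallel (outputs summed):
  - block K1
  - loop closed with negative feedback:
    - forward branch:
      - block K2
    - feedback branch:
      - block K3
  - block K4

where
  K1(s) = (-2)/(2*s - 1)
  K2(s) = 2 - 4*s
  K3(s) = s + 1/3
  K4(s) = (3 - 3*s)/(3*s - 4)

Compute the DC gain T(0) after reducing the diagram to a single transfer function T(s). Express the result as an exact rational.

Step 1. close the feedback loop around K2, K3 = (12*s - 6)/(12*s^2 - 2*s - 5)
Step 2. reduce the parallel group K1, [K2/(1+K2*K3)], K4 = (-72*s^4 + 120*s^3 - 84*s^2 + 89*s - 49)/(72*s^4 - 144*s^3 + 40*s^2 + 47*s - 20)
The step-2 result is T(s). Setting s = 0: T(0) = -49/(-20) = 49/20.

Therefore the answer is 49/20.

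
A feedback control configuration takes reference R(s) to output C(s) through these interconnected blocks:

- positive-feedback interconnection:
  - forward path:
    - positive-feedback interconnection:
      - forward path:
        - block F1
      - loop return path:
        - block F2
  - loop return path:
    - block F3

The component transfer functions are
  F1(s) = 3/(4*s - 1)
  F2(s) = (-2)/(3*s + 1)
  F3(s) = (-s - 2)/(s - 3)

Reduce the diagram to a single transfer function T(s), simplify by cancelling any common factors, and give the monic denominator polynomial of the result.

The answer is s^3 - 13*s^2/6 + 23*s/12 - 3/4.

Reasoning:
Step 1: apply the feedback formula to F1, F2 gives (9*s + 3)/(12*s^2 + s + 5)
Step 2: collapse the loop ([F1/(1-F1*F2)] forward, F3 return) gives (9*s^2 - 24*s - 9)/(12*s^3 - 26*s^2 + 23*s - 9)
Step 2 gives the fully reduced T(s), with no common factor left to cancel. The denominator's leading coefficient is 12, so divide each of its coefficients by 12 to get the monic form.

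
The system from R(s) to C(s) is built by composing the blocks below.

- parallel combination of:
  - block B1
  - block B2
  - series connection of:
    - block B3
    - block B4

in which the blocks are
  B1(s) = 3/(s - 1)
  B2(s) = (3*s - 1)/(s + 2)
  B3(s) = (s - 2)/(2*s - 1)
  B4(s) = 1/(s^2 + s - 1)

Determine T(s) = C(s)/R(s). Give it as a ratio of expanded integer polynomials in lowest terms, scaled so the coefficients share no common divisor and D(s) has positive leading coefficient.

Reducing step by step:

(1) combine B3, B4 in series -> (s - 2)/(2*s^3 + s^2 - 3*s + 1)
(2) sum the parallel branches B1, B2, (B3*B4): this yields T(s), and no further normalization is needed

Answer: (6*s^5 + s^4 + 5*s^3 + 12*s^2 - 26*s + 11)/(2*s^5 + 3*s^4 - 6*s^3 - 4*s^2 + 7*s - 2)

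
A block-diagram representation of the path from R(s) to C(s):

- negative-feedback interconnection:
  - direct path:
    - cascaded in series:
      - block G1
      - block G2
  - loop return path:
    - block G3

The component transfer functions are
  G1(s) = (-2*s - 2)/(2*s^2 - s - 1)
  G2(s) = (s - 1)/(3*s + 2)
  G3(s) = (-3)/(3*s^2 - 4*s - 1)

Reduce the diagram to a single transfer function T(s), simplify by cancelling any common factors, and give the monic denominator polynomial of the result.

The answer is s^4 - s^3/6 - 14*s^2/9 - s/2 + 2/9.

Reasoning:
[1] combine G1, G2 in series, giving (-2*s - 2)/(6*s^2 + 7*s + 2)
[2] reduce the feedback loop with forward (G1*G2) and return G3, giving (-6*s^3 + 2*s^2 + 10*s + 2)/(18*s^4 - 3*s^3 - 28*s^2 - 9*s + 4)
The result of step 2 is T(s) in lowest terms. Its denominator has leading coefficient 18; dividing the denominator through by 18 makes it monic.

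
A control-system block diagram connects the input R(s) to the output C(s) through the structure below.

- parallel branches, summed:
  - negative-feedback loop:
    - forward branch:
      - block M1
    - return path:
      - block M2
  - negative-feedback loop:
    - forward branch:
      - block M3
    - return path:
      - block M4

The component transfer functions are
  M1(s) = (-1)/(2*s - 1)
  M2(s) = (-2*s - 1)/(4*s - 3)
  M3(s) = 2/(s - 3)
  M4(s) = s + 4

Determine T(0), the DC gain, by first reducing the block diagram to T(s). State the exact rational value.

The answer is 23/20.

Reasoning:
[1] close the feedback loop around M1, M2: (3 - 4*s)/(8*s^2 - 8*s + 4)
[2] close the feedback loop around M3, M4: 2/(3*s + 5)
[3] reduce the parallel group [M1/(1+M1*M2)], [M3/(1+M3*M4)]: (4*s^2 - 27*s + 23)/(24*s^3 + 16*s^2 - 28*s + 20)
The step-3 result is T(s). Setting s = 0: T(0) = 23/20.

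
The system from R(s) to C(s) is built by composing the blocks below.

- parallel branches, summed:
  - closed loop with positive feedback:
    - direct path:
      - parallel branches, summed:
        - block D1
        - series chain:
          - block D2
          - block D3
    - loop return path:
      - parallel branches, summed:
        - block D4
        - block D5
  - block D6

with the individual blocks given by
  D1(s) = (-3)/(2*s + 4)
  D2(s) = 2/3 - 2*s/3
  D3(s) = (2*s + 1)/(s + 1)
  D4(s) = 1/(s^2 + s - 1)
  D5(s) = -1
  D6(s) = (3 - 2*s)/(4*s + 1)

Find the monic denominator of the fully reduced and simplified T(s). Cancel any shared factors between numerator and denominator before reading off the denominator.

Step 1. multiply D2, D3 (series): (-4*s^2 + 2*s + 2)/(3*s + 3)
Step 2. parallel reduction of D1, (D2*D3): (-8*s^3 - 12*s^2 + 3*s - 1)/(6*s^2 + 18*s + 12)
Step 3. add D4, D5 (parallel): (-s^2 - s + 2)/(s^2 + s - 1)
Step 4. feedback reduction of (D1+(D2*D3)), (D4+D5): (8*s^5 + 20*s^4 + s^3 - 14*s^2 + 4*s - 1)/(8*s^5 + 14*s^4 - 31*s^3 - 50*s^2 + 13*s + 10)
Step 5. reduce the parallel group [(D1+(D2*D3))/(1-(D1+(D2*D3))*(D4+D5))], D6: (16*s^6 + 84*s^5 + 128*s^4 - 48*s^3 - 174*s^2 + 19*s + 29)/(32*s^6 + 64*s^5 - 110*s^4 - 231*s^3 + 2*s^2 + 53*s + 10)
T(s) is the step-5 result (common factors already cancelled). Leading coefficient of the denominator: 32. Divide through by 32 for the monic polynomial.

Therefore the answer is s^6 + 2*s^5 - 55*s^4/16 - 231*s^3/32 + s^2/16 + 53*s/32 + 5/16.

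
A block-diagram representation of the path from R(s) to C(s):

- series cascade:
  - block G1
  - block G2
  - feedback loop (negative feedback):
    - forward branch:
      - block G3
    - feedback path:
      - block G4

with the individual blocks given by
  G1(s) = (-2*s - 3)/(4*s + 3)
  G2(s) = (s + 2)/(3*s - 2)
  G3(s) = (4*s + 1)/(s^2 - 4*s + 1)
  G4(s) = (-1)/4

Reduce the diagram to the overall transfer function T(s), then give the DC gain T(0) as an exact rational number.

Step 1: reduce the feedback loop with forward G3 and return G4: (16*s + 4)/(4*s^2 - 20*s + 3)
Step 2: combine G1, G2, [G3/(1+G3*G4)] in series: (-32*s^3 - 120*s^2 - 124*s - 24)/(48*s^4 - 236*s^3 - 8*s^2 + 123*s - 18)
DC gain: substitute s = 0 into T(s) from step 2: T(0) = -24/(-18) = 4/3.

Hence the answer: 4/3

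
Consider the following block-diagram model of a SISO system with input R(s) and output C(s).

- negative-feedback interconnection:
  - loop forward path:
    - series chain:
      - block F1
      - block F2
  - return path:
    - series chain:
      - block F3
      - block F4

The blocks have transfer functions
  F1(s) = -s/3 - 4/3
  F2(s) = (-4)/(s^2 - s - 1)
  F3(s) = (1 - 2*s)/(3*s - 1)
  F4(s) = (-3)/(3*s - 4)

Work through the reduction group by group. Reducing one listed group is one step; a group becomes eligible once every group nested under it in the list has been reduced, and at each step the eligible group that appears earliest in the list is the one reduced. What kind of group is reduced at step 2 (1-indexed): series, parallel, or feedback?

Answer: series

Working:
[1] cascade F1, F2
[2] series reduction of F3, F4
[3] feedback reduction of (F1*F2), (F3*F4)
So the answer for step 2 is series.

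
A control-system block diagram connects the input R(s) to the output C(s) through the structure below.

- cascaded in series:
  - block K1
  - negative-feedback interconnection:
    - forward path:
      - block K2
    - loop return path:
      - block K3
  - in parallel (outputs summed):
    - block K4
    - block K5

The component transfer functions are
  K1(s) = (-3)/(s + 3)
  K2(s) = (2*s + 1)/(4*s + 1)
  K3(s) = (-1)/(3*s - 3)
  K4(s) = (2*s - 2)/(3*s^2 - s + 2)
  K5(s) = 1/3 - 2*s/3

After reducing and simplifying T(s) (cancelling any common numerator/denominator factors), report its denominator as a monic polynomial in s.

Answer: s^5 + 7*s^4/4 - 28*s^3/9 + 17*s^2/12 - 31*s/18 - 2/3

Working:
(1) collapse the loop (K2 forward, K3 return) gives (6*s^2 - 3*s - 3)/(12*s^2 - 11*s - 4)
(2) add K4, K5 (parallel) gives (-6*s^3 + 5*s^2 + s - 4)/(9*s^2 - 3*s + 6)
(3) multiply K1, [K2/(1+K2*K3)], (K4+K5) (series) gives (36*s^5 - 48*s^4 - 9*s^3 + 42*s^2 - 9*s - 12)/(36*s^5 + 63*s^4 - 112*s^3 + 51*s^2 - 62*s - 24)
T(s) is the step-3 result (common factors already cancelled). Leading coefficient of the denominator: 36. Divide through by 36 for the monic polynomial.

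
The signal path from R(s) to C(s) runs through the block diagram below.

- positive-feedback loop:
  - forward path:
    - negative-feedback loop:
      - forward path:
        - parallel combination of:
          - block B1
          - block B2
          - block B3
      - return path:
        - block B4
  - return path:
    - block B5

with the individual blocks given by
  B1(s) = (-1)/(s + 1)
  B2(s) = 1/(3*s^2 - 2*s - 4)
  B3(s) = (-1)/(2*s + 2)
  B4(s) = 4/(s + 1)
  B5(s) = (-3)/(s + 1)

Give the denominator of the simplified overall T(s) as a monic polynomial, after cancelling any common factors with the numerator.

[1] sum the parallel branches B1, B2, B3; result (-9*s^2 + 8*s + 14)/(6*s^3 + 2*s^2 - 12*s - 8)
[2] feedback reduction of (B1+B2+B3), B4; result (-9*s^3 - s^2 + 22*s + 14)/(6*s^4 + 8*s^3 - 46*s^2 + 12*s + 48)
[3] reduce the feedback loop with forward [(B1+B2+B3)/(1+(B1+B2+B3)*B4)] and return B5; result (-9*s^3 - s^2 + 22*s + 14)/(6*s^4 + 8*s^3 - 73*s^2 + 36*s + 90)
The result of step 3 is T(s) in lowest terms. Its denominator has leading coefficient 6; dividing the denominator through by 6 makes it monic.

Final answer: s^4 + 4*s^3/3 - 73*s^2/6 + 6*s + 15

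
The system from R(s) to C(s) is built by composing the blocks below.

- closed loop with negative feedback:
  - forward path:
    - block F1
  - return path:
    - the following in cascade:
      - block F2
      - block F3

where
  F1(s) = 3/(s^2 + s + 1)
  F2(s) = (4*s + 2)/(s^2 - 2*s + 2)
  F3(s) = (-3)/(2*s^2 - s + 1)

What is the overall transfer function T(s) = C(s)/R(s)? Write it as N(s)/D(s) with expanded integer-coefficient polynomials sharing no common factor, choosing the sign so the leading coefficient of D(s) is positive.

(1) reduce the series chain F2, F3 -> (-12*s - 6)/(2*s^4 - 5*s^3 + 7*s^2 - 4*s + 2)
(2) reduce the feedback loop with forward F1 and return (F2*F3): this yields T(s), and no further normalization is needed

Hence the answer: (6*s^4 - 15*s^3 + 21*s^2 - 12*s + 6)/(2*s^6 - 3*s^5 + 4*s^4 - 2*s^3 + 5*s^2 - 38*s - 16)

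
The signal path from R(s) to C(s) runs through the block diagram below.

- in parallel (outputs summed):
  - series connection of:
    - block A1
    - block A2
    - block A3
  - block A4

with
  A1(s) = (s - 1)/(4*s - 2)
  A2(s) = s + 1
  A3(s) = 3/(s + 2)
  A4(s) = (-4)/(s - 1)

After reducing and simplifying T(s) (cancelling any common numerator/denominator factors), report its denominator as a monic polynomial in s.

Step 1 - reduce the series chain A1, A2, A3 -> (3*s^2 - 3)/(4*s^2 + 6*s - 4)
Step 2 - add (A1*A2*A3), A4 (parallel) -> (3*s^3 - 19*s^2 - 27*s + 19)/(4*s^3 + 2*s^2 - 10*s + 4)
No further cancellation is possible in the step-2 result, so that is T(s). Its denominator becomes monic after dividing by the leading coefficient 4.

Answer: s^3 + s^2/2 - 5*s/2 + 1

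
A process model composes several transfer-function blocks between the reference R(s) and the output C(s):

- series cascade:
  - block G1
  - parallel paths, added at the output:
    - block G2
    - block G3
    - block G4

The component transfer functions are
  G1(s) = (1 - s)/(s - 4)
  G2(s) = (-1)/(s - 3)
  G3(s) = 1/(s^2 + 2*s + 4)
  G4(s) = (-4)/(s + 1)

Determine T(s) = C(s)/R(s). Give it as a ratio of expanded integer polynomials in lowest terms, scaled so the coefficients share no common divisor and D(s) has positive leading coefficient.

1. combine G2, G3, G4 in parallel gives (-5*s^3 + 2*s^2 + 41)/(s^4 - 3*s^2 - 14*s - 12)
2. multiply G1, (G2+G3+G4) (series) - this is the overall T(s), already in the required normalized form

Final answer: (5*s^4 - 7*s^3 + 2*s^2 - 41*s + 41)/(s^5 - 4*s^4 - 3*s^3 - 2*s^2 + 44*s + 48)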